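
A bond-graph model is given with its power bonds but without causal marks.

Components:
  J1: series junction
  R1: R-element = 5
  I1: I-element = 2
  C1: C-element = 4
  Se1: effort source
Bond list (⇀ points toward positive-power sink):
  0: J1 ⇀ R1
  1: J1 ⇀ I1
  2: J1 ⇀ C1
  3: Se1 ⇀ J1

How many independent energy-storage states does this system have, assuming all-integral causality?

b3 stroke→J1  (source Se1 imposes e)
b1 stroke→I1  (I1 outputs flow p/I1)
b0 stroke→J1  (1-jn J1 has f-setter on 1)
b2 stroke→J1  (1-jn J1 has f-setter on 1)

2  (C1, I1 all integral)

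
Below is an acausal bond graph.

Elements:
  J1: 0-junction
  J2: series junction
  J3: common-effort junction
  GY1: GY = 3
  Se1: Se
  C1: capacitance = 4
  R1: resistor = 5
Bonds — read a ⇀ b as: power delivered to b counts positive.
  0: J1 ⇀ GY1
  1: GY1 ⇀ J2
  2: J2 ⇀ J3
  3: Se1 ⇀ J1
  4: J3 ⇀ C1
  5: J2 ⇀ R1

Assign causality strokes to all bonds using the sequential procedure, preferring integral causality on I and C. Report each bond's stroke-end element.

#3 stroke at J1  (Se1 (Se) sets effort on bond)
#0 stroke at GY1  (common-e at J1 fixed by 3)
#1 stroke at GY1  (GY GY1: same side as bond 0)
#2 stroke at J2  (common-f at J2 fixed by 1)
#5 stroke at J2  (J2 flow already set via bond 1)
#4 stroke at J3  (only one effort-in slot at J3)

#0 |GY1
#1 |GY1
#2 |J2
#3 |J1
#4 |J3
#5 |J2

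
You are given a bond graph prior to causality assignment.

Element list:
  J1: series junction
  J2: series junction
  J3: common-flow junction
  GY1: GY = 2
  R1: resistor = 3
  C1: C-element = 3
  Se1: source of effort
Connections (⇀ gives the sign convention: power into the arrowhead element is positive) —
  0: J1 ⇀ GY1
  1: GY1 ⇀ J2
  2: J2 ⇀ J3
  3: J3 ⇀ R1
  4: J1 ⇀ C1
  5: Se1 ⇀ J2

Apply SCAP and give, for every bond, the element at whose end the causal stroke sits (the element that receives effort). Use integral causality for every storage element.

bond 0 stroke→GY1
bond 1 stroke→GY1
bond 2 stroke→J2
bond 3 stroke→J3
bond 4 stroke→J1
bond 5 stroke→J2

β5 →J2  (Se1: effort source, stroke at far end)
β4 →J1  (C1 outputs effort q/C1)
β0 →GY1  (J1 needs exactly one f-in)
β1 →GY1  (GY1 both-in/both-out from 0)
β2 →J2  (J2: bond 1 brought flow, rest push out)
β3 →J3  (J3 flow already set via bond 2)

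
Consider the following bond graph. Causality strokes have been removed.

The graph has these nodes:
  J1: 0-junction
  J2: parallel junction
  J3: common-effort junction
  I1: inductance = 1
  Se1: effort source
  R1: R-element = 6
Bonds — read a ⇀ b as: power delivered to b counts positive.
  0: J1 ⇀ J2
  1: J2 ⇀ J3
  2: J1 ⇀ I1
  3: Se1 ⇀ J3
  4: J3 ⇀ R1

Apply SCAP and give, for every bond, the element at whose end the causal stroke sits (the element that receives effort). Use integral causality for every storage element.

bond 3 |J3  (Se1 (Se) sets effort on bond)
bond 1 |J2  (J3 effort already set via bond 3)
bond 4 |R1  (J3: bond 3 brought effort, rest push out)
bond 0 |J1  (0-jn J2 has e-setter on 1)
bond 2 |I1  (J1 effort already set via bond 0)

b0 stroke→J1
b1 stroke→J2
b2 stroke→I1
b3 stroke→J3
b4 stroke→R1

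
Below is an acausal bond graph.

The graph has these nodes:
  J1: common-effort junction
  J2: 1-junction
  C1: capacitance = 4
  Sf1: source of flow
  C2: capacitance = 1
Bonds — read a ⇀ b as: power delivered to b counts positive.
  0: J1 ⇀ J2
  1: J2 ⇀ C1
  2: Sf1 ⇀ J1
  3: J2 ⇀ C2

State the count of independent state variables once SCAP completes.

2  (C1, C2 all integral)

bond 2 |Sf1  (Sf1 fixes flow; stroke at Sf1)
bond 0 |J1  (J1: last free bond brings effort in)
bond 1 |J2  (J2 flow already set via bond 0)
bond 3 |J2  (common-f at J2 fixed by 0)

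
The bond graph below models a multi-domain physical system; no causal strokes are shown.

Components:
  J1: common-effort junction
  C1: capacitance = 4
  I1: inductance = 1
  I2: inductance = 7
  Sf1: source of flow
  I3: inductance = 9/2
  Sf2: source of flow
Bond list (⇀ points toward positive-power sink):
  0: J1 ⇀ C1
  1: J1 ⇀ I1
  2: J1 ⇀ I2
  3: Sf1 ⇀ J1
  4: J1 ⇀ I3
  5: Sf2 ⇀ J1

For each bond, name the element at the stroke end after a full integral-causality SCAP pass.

b3 stroke→Sf1  (Sf1: flow source, stroke at near end)
b5 stroke→Sf2  (Sf2 (Sf) sets flow on bond)
b0 stroke→J1  (C1: C, integral causality)
b1 stroke→I1  (J1: bond 0 brought effort, rest push out)
b2 stroke→I2  (common-e at J1 fixed by 0)
b4 stroke→I3  (J1 effort already set via bond 0)

β0 stroke at J1
β1 stroke at I1
β2 stroke at I2
β3 stroke at Sf1
β4 stroke at I3
β5 stroke at Sf2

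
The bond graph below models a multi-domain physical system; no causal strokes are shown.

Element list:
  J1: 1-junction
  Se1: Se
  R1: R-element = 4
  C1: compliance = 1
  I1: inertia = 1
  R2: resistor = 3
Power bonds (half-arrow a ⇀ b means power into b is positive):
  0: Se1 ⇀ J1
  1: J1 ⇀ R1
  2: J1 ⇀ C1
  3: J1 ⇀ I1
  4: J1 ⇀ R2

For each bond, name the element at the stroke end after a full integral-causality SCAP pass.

#0 stroke→J1  (source Se1 imposes e)
#2 stroke→J1  (C1 integral (e out))
#3 stroke→I1  (I1: I, integral causality)
#1 stroke→J1  (J1: bond 3 brought flow, rest push out)
#4 stroke→J1  (J1 flow already set via bond 3)

bond 0 stroke→J1
bond 1 stroke→J1
bond 2 stroke→J1
bond 3 stroke→I1
bond 4 stroke→J1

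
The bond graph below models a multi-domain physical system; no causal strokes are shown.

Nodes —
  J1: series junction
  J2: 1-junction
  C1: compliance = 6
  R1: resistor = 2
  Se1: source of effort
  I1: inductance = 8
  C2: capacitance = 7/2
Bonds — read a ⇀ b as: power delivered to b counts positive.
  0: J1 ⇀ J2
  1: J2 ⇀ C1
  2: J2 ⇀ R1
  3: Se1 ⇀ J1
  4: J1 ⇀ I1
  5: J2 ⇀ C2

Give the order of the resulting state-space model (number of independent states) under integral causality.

bond 3 →J1  (Se1 fixes effort; stroke away)
bond 1 →J2  (C1: C, integral causality)
bond 4 →I1  (prefer integral on I1)
bond 0 →J1  (J1 flow already set via bond 4)
bond 2 →J2  (J2: bond 0 brought flow, rest push out)
bond 5 →J2  (J2 flow already set via bond 0)

3  (C1, C2, I1 all integral)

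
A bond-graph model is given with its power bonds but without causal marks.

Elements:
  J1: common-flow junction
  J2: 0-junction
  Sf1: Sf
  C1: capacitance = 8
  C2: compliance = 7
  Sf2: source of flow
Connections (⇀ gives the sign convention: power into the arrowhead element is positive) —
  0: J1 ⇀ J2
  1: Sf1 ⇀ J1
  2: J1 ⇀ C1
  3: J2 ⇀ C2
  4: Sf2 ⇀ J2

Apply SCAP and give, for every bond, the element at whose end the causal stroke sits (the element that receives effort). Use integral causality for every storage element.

#0 stroke→J1
#1 stroke→Sf1
#2 stroke→J1
#3 stroke→J2
#4 stroke→Sf2

#1 stroke→Sf1  (Sf1: flow source, stroke at near end)
#4 stroke→Sf2  (Sf2 (Sf) sets flow on bond)
#0 stroke→J1  (J1: bond 1 brought flow, rest push out)
#2 stroke→J1  (J1: bond 1 brought flow, rest push out)
#3 stroke→J2  (only one effort-in slot at J2)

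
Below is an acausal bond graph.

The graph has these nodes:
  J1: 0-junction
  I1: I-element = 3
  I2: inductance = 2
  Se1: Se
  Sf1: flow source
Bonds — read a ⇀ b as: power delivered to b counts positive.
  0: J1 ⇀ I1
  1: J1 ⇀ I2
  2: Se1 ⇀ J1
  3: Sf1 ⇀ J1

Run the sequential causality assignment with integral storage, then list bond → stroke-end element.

β0 |I1
β1 |I2
β2 |J1
β3 |Sf1

#2 →J1  (source Se1 imposes e)
#3 →Sf1  (Sf1: flow source, stroke at near end)
#0 →I1  (J1 effort already set via bond 2)
#1 →I2  (J1: bond 2 brought effort, rest push out)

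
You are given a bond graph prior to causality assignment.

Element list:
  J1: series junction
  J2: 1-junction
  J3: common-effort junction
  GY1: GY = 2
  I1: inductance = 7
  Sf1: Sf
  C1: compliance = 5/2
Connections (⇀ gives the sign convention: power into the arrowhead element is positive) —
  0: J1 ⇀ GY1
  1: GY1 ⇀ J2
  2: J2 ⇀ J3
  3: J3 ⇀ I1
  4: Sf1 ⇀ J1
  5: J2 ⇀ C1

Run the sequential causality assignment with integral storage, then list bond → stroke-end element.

#4 →Sf1  (source Sf1 imposes f)
#0 →J1  (J1 flow already set via bond 4)
#1 →J2  (GY1: gyrator matches bond 0)
#3 →I1  (I1 outputs flow p/I1)
#2 →J3  (J3 needs exactly one e-in)
#5 →J2  (J2 flow already set via bond 2)

β0 stroke at J1
β1 stroke at J2
β2 stroke at J3
β3 stroke at I1
β4 stroke at Sf1
β5 stroke at J2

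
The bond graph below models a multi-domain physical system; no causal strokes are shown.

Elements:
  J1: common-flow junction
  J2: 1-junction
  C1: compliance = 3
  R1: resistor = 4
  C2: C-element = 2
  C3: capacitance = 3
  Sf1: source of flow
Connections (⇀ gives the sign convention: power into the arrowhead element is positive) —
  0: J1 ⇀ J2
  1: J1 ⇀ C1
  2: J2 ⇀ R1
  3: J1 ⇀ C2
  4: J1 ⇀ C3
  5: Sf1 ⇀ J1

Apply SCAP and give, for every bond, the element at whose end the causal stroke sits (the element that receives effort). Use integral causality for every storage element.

b5 stroke at Sf1  (Sf1 (Sf) sets flow on bond)
b0 stroke at J1  (J1 flow already set via bond 5)
b1 stroke at J1  (common-f at J1 fixed by 5)
b3 stroke at J1  (J1 flow already set via bond 5)
b4 stroke at J1  (common-f at J1 fixed by 5)
b2 stroke at J2  (J2: bond 0 brought flow, rest push out)

#0 stroke→J1
#1 stroke→J1
#2 stroke→J2
#3 stroke→J1
#4 stroke→J1
#5 stroke→Sf1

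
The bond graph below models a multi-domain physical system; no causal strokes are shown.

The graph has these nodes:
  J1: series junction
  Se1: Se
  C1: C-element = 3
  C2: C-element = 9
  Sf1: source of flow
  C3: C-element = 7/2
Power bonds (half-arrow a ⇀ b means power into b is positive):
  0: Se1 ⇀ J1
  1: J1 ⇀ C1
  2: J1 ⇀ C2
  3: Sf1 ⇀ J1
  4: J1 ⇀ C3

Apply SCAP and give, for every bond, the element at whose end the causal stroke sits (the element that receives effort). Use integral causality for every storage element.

β0 →J1
β1 →J1
β2 →J1
β3 →Sf1
β4 →J1

bond 0 stroke→J1  (Se1: effort source, stroke at far end)
bond 3 stroke→Sf1  (Sf1 fixes flow; stroke at Sf1)
bond 1 stroke→J1  (J1: bond 3 brought flow, rest push out)
bond 2 stroke→J1  (J1: bond 3 brought flow, rest push out)
bond 4 stroke→J1  (J1: bond 3 brought flow, rest push out)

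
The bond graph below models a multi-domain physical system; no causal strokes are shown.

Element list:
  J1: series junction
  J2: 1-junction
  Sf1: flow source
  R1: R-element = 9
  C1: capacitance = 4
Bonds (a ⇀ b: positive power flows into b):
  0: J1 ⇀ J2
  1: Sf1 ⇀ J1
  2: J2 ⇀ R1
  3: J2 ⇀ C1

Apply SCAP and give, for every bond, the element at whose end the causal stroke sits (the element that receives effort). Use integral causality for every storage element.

b0 stroke→J1
b1 stroke→Sf1
b2 stroke→J2
b3 stroke→J2

b1 stroke→Sf1  (Sf1 (Sf) sets flow on bond)
b0 stroke→J1  (common-f at J1 fixed by 1)
b2 stroke→J2  (J2 flow already set via bond 0)
b3 stroke→J2  (common-f at J2 fixed by 0)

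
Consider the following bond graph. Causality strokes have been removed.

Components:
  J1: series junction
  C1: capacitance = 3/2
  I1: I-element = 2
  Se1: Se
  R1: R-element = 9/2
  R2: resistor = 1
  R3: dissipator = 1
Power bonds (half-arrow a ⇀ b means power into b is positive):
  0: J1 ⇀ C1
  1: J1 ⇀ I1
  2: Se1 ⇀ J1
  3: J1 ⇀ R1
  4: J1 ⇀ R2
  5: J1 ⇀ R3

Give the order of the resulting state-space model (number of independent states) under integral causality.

β2 stroke→J1  (Se1: effort source, stroke at far end)
β0 stroke→J1  (C1 outputs effort q/C1)
β1 stroke→I1  (I1: I, integral causality)
β3 stroke→J1  (1-jn J1 has f-setter on 1)
β4 stroke→J1  (J1 flow already set via bond 1)
β5 stroke→J1  (J1 flow already set via bond 1)

2  (C1, I1 all integral)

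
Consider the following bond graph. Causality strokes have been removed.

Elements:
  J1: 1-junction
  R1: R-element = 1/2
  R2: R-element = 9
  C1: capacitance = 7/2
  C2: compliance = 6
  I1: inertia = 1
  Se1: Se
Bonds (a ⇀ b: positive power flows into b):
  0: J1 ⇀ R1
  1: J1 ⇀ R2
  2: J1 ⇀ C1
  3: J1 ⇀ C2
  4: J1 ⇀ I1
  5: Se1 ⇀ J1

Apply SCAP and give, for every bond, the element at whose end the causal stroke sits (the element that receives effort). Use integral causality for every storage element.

b5 stroke→J1  (source Se1 imposes e)
b2 stroke→J1  (C1 integral (e out))
b3 stroke→J1  (C2 integral (e out))
b4 stroke→I1  (prefer integral on I1)
b0 stroke→J1  (1-jn J1 has f-setter on 4)
b1 stroke→J1  (J1: bond 4 brought flow, rest push out)

b0 |J1
b1 |J1
b2 |J1
b3 |J1
b4 |I1
b5 |J1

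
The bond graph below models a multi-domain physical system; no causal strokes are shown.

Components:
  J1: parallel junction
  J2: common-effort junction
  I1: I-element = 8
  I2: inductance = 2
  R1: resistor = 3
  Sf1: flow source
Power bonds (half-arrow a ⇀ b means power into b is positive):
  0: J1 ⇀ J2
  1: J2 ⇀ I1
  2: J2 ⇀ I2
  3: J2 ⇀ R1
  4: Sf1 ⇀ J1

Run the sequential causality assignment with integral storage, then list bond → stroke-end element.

#0 |J1
#1 |I1
#2 |I2
#3 |J2
#4 |Sf1

β4 stroke at Sf1  (Sf1 (Sf) sets flow on bond)
β0 stroke at J1  (only one effort-in slot at J1)
β1 stroke at I1  (prefer integral on I1)
β2 stroke at I2  (prefer integral on I2)
β3 stroke at J2  (closing 0-jn rule on J2)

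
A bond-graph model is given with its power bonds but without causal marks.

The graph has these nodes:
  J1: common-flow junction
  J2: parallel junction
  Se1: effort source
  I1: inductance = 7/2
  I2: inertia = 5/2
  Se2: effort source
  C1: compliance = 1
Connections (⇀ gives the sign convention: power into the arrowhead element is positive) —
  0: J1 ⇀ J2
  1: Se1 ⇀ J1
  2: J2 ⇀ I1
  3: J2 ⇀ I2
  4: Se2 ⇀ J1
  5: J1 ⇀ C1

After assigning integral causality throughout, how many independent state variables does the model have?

#1 →J1  (Se1: effort source, stroke at far end)
#4 →J1  (Se2: effort source, stroke at far end)
#2 →I1  (I1 outputs flow p/I1)
#3 →I2  (I2 outputs flow p/I2)
#0 →J2  (only one effort-in slot at J2)
#5 →J1  (1-jn J1 has f-setter on 0)

3  (C1, I1, I2 all integral)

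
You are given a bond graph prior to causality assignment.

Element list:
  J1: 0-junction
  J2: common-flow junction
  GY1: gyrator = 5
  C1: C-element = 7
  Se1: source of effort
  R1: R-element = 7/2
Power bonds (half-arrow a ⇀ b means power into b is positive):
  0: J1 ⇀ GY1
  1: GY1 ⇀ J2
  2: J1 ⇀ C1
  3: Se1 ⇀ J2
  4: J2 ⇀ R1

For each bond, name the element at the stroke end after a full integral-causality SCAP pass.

β0 |GY1
β1 |GY1
β2 |J1
β3 |J2
β4 |J2

b3 stroke→J2  (Se1: effort source, stroke at far end)
b2 stroke→J1  (C1 integral (e out))
b0 stroke→GY1  (0-jn J1 has e-setter on 2)
b1 stroke→GY1  (through GY1, causality inverts; strokes same side of GY1)
b4 stroke→J2  (common-f at J2 fixed by 1)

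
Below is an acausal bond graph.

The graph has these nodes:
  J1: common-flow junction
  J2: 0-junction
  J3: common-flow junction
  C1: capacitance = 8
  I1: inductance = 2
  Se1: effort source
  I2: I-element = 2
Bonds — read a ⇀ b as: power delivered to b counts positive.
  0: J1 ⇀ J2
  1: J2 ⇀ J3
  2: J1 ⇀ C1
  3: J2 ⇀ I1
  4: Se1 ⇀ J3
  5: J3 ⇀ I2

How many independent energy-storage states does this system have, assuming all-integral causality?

bond 4 →J3  (Se1: effort source, stroke at far end)
bond 2 →J1  (prefer integral on C1)
bond 0 →J2  (J1: last free bond brings flow in)
bond 1 →J3  (common-e at J2 fixed by 0)
bond 3 →I1  (common-e at J2 fixed by 0)
bond 5 →I2  (only one flow-in slot at J3)

3  (C1, I1, I2 all integral)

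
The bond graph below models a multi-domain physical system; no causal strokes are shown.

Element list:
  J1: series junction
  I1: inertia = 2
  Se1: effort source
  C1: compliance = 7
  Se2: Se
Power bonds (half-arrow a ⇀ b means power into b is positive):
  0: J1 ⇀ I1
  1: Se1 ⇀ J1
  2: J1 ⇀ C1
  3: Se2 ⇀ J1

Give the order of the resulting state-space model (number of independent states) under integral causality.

b1 |J1  (Se1 fixes effort; stroke away)
b3 |J1  (Se2 fixes effort; stroke away)
b0 |I1  (I1: I, integral causality)
b2 |J1  (1-jn J1 has f-setter on 0)

2  (C1, I1 all integral)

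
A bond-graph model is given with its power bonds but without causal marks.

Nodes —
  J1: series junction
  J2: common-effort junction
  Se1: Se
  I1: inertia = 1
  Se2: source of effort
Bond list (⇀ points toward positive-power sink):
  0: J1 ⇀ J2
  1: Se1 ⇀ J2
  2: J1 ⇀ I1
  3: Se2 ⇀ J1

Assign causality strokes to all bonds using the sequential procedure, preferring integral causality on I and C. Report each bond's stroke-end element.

b1 |J2  (Se1 fixes effort; stroke away)
b3 |J1  (Se2 fixes effort; stroke away)
b0 |J1  (J2 effort already set via bond 1)
b2 |I1  (J1 needs exactly one f-in)

bond 0 stroke at J1
bond 1 stroke at J2
bond 2 stroke at I1
bond 3 stroke at J1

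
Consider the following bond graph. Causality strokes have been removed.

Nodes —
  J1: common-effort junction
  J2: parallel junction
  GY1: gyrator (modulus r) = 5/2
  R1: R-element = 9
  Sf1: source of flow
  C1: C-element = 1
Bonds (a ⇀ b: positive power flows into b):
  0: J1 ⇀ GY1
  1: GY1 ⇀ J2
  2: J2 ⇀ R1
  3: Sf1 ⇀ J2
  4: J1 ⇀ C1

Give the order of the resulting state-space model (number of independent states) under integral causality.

1  (C1 all integral)

bond 3 →Sf1  (Sf1 fixes flow; stroke at Sf1)
bond 4 →J1  (C1 integral (e out))
bond 0 →GY1  (0-jn J1 has e-setter on 4)
bond 1 →GY1  (through GY1, causality inverts; strokes same side of GY1)
bond 2 →J2  (only one effort-in slot at J2)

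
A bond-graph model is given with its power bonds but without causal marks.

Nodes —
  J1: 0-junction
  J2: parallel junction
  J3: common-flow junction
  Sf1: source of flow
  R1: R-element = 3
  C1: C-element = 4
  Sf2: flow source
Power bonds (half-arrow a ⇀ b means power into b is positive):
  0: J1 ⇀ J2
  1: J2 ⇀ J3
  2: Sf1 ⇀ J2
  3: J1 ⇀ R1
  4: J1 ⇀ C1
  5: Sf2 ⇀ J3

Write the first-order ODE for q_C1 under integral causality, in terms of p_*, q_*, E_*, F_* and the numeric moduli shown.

#2 stroke at Sf1  (Sf1 (Sf) sets flow on bond)
#5 stroke at Sf2  (Sf2: flow source, stroke at near end)
#1 stroke at J3  (1-jn J3 has f-setter on 5)
#0 stroke at J2  (J2: last free bond brings effort in)
#4 stroke at J1  (C1: C, integral causality)
#3 stroke at R1  (J1: bond 4 brought effort, rest push out)

dq_C1/dt = F_Sf1 - F_Sf2 - q_C1/12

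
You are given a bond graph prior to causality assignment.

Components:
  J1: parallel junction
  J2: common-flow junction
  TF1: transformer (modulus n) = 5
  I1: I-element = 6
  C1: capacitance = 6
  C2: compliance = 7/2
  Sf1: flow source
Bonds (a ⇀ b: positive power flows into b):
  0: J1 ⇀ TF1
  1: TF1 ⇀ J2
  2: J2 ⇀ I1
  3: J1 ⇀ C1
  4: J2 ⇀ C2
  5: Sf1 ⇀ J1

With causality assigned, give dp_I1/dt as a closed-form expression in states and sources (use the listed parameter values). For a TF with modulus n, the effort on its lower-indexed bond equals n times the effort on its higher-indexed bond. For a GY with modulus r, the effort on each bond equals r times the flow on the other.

#5 |Sf1  (Sf1 (Sf) sets flow on bond)
#2 |I1  (I1 outputs flow p/I1)
#1 |J2  (J2: bond 2 brought flow, rest push out)
#4 |J2  (J2 flow already set via bond 2)
#0 |TF1  (TF TF1: opposite of bond 1)
#3 |J1  (closing 0-jn rule on J1)

dp_I1/dt = q_C1/30 - 2*q_C2/7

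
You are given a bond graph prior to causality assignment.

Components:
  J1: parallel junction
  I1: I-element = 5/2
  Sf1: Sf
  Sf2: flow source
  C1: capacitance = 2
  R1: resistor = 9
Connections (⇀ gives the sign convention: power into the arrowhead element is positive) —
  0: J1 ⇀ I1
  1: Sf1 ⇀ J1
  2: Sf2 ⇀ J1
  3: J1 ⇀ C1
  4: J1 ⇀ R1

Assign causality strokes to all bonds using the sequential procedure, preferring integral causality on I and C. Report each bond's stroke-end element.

β0 |I1
β1 |Sf1
β2 |Sf2
β3 |J1
β4 |R1

bond 1 stroke→Sf1  (Sf1 fixes flow; stroke at Sf1)
bond 2 stroke→Sf2  (Sf2: flow source, stroke at near end)
bond 0 stroke→I1  (I1: I, integral causality)
bond 3 stroke→J1  (prefer integral on C1)
bond 4 stroke→R1  (common-e at J1 fixed by 3)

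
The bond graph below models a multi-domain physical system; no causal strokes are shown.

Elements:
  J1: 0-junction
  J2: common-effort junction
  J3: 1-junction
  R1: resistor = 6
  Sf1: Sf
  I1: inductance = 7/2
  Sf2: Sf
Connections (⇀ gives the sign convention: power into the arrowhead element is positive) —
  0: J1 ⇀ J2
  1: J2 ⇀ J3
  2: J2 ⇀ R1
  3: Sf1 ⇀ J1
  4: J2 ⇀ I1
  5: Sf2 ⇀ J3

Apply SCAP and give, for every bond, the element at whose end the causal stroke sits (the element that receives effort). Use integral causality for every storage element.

b3 stroke→Sf1  (source Sf1 imposes f)
b5 stroke→Sf2  (Sf2 (Sf) sets flow on bond)
b0 stroke→J1  (closing 0-jn rule on J1)
b1 stroke→J3  (J3 flow already set via bond 5)
b4 stroke→I1  (prefer integral on I1)
b2 stroke→J2  (closing 0-jn rule on J2)

bond 0 stroke→J1
bond 1 stroke→J3
bond 2 stroke→J2
bond 3 stroke→Sf1
bond 4 stroke→I1
bond 5 stroke→Sf2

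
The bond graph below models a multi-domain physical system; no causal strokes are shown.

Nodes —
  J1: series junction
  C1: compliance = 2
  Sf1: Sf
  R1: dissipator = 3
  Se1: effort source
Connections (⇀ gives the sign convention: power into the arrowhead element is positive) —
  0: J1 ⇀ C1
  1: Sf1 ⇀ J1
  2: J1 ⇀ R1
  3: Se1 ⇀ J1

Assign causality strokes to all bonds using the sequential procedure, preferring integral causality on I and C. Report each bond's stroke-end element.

#0 stroke at J1
#1 stroke at Sf1
#2 stroke at J1
#3 stroke at J1

bond 1 stroke→Sf1  (Sf1 (Sf) sets flow on bond)
bond 3 stroke→J1  (source Se1 imposes e)
bond 0 stroke→J1  (common-f at J1 fixed by 1)
bond 2 stroke→J1  (common-f at J1 fixed by 1)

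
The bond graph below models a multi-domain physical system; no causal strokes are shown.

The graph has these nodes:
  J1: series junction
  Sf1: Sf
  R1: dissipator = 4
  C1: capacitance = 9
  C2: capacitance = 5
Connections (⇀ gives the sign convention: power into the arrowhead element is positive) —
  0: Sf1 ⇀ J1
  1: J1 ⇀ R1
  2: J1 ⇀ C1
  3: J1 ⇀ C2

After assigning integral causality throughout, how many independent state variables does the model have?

2  (C1, C2 all integral)

bond 0 stroke→Sf1  (source Sf1 imposes f)
bond 1 stroke→J1  (1-jn J1 has f-setter on 0)
bond 2 stroke→J1  (common-f at J1 fixed by 0)
bond 3 stroke→J1  (J1: bond 0 brought flow, rest push out)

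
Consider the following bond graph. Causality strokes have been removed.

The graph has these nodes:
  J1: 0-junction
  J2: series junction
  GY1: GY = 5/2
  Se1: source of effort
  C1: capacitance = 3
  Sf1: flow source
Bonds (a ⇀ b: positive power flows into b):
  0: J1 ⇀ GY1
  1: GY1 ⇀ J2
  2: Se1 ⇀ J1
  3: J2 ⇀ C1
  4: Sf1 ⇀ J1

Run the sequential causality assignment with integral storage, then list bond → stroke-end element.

bond 2 stroke at J1  (Se1 fixes effort; stroke away)
bond 4 stroke at Sf1  (Sf1 (Sf) sets flow on bond)
bond 0 stroke at GY1  (common-e at J1 fixed by 2)
bond 1 stroke at GY1  (GY1 both-in/both-out from 0)
bond 3 stroke at J2  (J2: bond 1 brought flow, rest push out)

b0 →GY1
b1 →GY1
b2 →J1
b3 →J2
b4 →Sf1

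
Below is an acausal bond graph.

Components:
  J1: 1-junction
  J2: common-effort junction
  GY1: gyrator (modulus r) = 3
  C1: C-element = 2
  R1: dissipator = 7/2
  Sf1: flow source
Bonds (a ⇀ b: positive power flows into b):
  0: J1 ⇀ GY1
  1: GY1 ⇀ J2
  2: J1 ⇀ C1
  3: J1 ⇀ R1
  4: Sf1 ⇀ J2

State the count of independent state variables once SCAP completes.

b4 →Sf1  (source Sf1 imposes f)
b1 →J2  (J2 needs exactly one e-in)
b0 →J1  (GY GY1: same side as bond 1)
b2 →J1  (C1: C, integral causality)
b3 →R1  (closing 1-jn rule on J1)

1  (C1 all integral)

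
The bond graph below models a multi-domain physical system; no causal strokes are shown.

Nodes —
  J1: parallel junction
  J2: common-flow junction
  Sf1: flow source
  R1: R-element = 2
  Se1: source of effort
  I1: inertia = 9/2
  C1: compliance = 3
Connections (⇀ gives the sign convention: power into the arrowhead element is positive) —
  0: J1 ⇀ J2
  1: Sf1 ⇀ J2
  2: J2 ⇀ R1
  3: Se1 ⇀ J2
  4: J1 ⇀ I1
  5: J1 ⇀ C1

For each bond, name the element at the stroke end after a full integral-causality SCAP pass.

β1 stroke at Sf1  (Sf1 fixes flow; stroke at Sf1)
β3 stroke at J2  (Se1: effort source, stroke at far end)
β0 stroke at J2  (common-f at J2 fixed by 1)
β2 stroke at J2  (J2 flow already set via bond 1)
β4 stroke at I1  (prefer integral on I1)
β5 stroke at J1  (J1: last free bond brings effort in)

β0 |J2
β1 |Sf1
β2 |J2
β3 |J2
β4 |I1
β5 |J1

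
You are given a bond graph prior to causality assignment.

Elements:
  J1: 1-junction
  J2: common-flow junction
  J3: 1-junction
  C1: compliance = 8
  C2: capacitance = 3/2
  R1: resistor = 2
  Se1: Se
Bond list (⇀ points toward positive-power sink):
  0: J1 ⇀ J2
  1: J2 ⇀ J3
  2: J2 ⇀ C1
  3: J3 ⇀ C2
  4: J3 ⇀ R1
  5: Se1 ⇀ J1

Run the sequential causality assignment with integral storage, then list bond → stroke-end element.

b0 stroke at J2
b1 stroke at J3
b2 stroke at J2
b3 stroke at J3
b4 stroke at R1
b5 stroke at J1

bond 5 stroke at J1  (source Se1 imposes e)
bond 0 stroke at J2  (only one flow-in slot at J1)
bond 2 stroke at J2  (C1: C, integral causality)
bond 1 stroke at J3  (J2 needs exactly one f-in)
bond 3 stroke at J3  (prefer integral on C2)
bond 4 stroke at R1  (closing 1-jn rule on J3)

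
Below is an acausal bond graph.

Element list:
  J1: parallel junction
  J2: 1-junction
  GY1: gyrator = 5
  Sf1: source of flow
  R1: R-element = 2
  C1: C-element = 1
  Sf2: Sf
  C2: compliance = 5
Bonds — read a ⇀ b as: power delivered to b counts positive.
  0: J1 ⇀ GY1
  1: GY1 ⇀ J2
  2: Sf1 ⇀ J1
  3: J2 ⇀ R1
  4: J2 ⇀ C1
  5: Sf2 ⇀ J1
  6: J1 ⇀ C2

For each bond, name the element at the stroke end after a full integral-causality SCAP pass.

#2 stroke at Sf1  (Sf1: flow source, stroke at near end)
#5 stroke at Sf2  (source Sf2 imposes f)
#4 stroke at J2  (prefer integral on C1)
#6 stroke at J1  (C2 outputs effort q/C2)
#0 stroke at GY1  (0-jn J1 has e-setter on 6)
#1 stroke at GY1  (GY GY1: same side as bond 0)
#3 stroke at J2  (1-jn J2 has f-setter on 1)

b0 stroke→GY1
b1 stroke→GY1
b2 stroke→Sf1
b3 stroke→J2
b4 stroke→J2
b5 stroke→Sf2
b6 stroke→J1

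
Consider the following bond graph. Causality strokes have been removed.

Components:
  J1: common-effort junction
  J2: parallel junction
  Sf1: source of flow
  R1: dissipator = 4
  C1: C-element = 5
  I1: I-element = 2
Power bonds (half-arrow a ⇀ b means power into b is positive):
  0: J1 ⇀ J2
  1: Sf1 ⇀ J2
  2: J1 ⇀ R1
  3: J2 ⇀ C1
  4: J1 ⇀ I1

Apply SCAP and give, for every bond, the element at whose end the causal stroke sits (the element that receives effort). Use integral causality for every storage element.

β0 stroke→J1
β1 stroke→Sf1
β2 stroke→R1
β3 stroke→J2
β4 stroke→I1

#1 →Sf1  (source Sf1 imposes f)
#3 →J2  (prefer integral on C1)
#0 →J1  (0-jn J2 has e-setter on 3)
#2 →R1  (common-e at J1 fixed by 0)
#4 →I1  (common-e at J1 fixed by 0)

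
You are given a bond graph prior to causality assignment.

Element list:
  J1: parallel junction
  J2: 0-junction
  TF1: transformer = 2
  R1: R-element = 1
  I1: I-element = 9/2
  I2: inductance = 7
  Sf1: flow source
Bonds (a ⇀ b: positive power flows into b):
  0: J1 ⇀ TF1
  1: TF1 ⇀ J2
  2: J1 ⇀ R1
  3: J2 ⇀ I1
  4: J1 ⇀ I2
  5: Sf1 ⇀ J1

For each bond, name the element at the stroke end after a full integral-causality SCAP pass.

bond 0 stroke→TF1
bond 1 stroke→J2
bond 2 stroke→J1
bond 3 stroke→I1
bond 4 stroke→I2
bond 5 stroke→Sf1

b5 stroke→Sf1  (Sf1: flow source, stroke at near end)
b3 stroke→I1  (prefer integral on I1)
b1 stroke→J2  (J2: last free bond brings effort in)
b0 stroke→TF1  (TF1 one-in-one-out from 1)
b4 stroke→I2  (I2: I, integral causality)
b2 stroke→J1  (closing 0-jn rule on J1)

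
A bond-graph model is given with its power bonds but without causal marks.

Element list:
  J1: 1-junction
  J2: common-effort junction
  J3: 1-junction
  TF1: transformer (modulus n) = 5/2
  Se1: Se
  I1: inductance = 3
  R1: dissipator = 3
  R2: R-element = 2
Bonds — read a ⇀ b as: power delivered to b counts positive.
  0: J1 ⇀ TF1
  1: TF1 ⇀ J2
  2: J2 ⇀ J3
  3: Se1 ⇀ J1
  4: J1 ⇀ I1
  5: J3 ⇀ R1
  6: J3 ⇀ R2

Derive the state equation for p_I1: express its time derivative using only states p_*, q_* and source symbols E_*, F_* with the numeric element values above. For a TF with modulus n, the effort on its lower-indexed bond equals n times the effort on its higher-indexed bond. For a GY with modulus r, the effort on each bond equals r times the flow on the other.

dp_I1/dt = E_Se1 - 125*p_I1/12

b3 stroke at J1  (Se1: effort source, stroke at far end)
b4 stroke at I1  (I1: I, integral causality)
b0 stroke at J1  (common-f at J1 fixed by 4)
b1 stroke at TF1  (TF1: transformer flips bond 0)
b2 stroke at J2  (J2 needs exactly one e-in)
b5 stroke at J3  (J3 flow already set via bond 2)
b6 stroke at J3  (J3: bond 2 brought flow, rest push out)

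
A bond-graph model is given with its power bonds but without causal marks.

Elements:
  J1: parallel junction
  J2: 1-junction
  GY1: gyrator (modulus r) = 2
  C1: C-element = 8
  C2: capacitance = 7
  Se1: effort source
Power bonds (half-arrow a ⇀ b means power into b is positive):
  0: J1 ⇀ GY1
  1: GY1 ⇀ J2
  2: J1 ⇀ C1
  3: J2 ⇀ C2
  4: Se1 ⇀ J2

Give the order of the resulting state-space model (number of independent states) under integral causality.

b4 →J2  (Se1 (Se) sets effort on bond)
b2 →J1  (C1 outputs effort q/C1)
b0 →GY1  (0-jn J1 has e-setter on 2)
b1 →GY1  (GY GY1: same side as bond 0)
b3 →J2  (1-jn J2 has f-setter on 1)

2  (C1, C2 all integral)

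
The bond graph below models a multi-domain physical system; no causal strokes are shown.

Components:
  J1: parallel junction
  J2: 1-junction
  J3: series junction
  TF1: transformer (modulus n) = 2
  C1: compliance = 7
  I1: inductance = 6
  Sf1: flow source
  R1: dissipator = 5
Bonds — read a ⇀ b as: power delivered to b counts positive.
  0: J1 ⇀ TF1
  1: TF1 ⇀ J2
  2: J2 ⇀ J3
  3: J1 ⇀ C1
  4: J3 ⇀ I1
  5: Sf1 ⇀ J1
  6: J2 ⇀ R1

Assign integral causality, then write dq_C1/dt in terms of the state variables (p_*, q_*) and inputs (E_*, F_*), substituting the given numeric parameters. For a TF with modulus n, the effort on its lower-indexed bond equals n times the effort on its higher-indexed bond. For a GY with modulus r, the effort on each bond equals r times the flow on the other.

#5 stroke→Sf1  (Sf1 fixes flow; stroke at Sf1)
#3 stroke→J1  (prefer integral on C1)
#0 stroke→TF1  (0-jn J1 has e-setter on 3)
#1 stroke→J2  (through TF1, causality passes straight; one stroke at TF1)
#4 stroke→I1  (I1 integral (f out))
#2 stroke→J3  (common-f at J3 fixed by 4)
#6 stroke→J2  (common-f at J2 fixed by 2)

dq_C1/dt = F_Sf1 - p_I1/12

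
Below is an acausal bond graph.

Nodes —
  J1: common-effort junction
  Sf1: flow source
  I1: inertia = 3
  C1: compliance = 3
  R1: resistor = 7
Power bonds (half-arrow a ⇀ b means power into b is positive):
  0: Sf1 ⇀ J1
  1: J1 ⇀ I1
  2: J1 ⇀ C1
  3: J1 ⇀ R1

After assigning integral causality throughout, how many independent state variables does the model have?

β0 stroke at Sf1  (Sf1 (Sf) sets flow on bond)
β1 stroke at I1  (I1 integral (f out))
β2 stroke at J1  (C1 outputs effort q/C1)
β3 stroke at R1  (common-e at J1 fixed by 2)

2  (C1, I1 all integral)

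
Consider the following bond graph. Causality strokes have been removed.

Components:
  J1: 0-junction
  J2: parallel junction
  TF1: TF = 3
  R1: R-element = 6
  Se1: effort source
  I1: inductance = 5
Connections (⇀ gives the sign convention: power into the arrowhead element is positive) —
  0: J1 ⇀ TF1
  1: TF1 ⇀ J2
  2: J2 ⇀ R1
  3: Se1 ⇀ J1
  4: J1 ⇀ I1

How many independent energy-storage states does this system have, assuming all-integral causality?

1  (I1 all integral)

β3 |J1  (Se1 (Se) sets effort on bond)
β0 |TF1  (J1: bond 3 brought effort, rest push out)
β4 |I1  (J1 effort already set via bond 3)
β1 |J2  (through TF1, causality passes straight; one stroke at TF1)
β2 |R1  (0-jn J2 has e-setter on 1)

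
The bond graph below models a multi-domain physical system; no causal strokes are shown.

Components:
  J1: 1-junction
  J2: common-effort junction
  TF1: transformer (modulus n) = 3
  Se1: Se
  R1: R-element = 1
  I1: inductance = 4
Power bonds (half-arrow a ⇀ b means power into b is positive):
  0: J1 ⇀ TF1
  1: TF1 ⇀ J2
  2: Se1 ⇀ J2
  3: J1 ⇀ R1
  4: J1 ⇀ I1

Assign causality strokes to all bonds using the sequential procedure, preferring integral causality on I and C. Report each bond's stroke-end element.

#2 stroke→J2  (Se1 (Se) sets effort on bond)
#1 stroke→TF1  (0-jn J2 has e-setter on 2)
#0 stroke→J1  (TF TF1: opposite of bond 1)
#4 stroke→I1  (I1 integral (f out))
#3 stroke→J1  (common-f at J1 fixed by 4)

β0 →J1
β1 →TF1
β2 →J2
β3 →J1
β4 →I1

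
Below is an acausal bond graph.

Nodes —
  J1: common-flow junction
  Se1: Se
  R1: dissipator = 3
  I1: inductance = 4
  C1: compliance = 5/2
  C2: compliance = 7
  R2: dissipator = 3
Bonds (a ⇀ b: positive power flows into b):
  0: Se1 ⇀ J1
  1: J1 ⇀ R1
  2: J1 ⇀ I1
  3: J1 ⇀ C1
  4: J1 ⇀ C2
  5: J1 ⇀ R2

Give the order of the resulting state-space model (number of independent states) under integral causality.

3  (C1, C2, I1 all integral)

β0 →J1  (Se1: effort source, stroke at far end)
β2 →I1  (I1: I, integral causality)
β1 →J1  (J1: bond 2 brought flow, rest push out)
β3 →J1  (J1 flow already set via bond 2)
β4 →J1  (1-jn J1 has f-setter on 2)
β5 →J1  (J1: bond 2 brought flow, rest push out)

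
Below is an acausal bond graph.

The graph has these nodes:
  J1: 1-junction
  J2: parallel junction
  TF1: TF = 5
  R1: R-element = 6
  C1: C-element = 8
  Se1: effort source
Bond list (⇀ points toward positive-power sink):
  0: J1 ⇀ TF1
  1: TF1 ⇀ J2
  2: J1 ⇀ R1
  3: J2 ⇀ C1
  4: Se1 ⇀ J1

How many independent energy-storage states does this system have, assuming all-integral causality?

β4 →J1  (Se1: effort source, stroke at far end)
β3 →J2  (C1: C, integral causality)
β1 →TF1  (common-e at J2 fixed by 3)
β0 →J1  (TF TF1: opposite of bond 1)
β2 →R1  (J1: last free bond brings flow in)

1  (C1 all integral)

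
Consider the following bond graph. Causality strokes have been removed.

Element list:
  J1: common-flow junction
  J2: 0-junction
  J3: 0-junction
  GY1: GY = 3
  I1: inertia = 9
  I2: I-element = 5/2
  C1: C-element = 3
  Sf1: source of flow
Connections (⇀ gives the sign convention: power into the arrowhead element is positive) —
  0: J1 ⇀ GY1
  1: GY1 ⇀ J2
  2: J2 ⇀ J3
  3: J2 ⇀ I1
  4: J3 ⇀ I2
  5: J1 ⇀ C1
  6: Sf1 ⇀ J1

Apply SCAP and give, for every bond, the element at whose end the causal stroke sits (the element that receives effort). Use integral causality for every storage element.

#6 stroke at Sf1  (Sf1 fixes flow; stroke at Sf1)
#0 stroke at J1  (J1: bond 6 brought flow, rest push out)
#5 stroke at J1  (J1 flow already set via bond 6)
#1 stroke at J2  (GY GY1: same side as bond 0)
#2 stroke at J3  (J2: bond 1 brought effort, rest push out)
#3 stroke at I1  (J2 effort already set via bond 1)
#4 stroke at I2  (J3 effort already set via bond 2)

b0 stroke→J1
b1 stroke→J2
b2 stroke→J3
b3 stroke→I1
b4 stroke→I2
b5 stroke→J1
b6 stroke→Sf1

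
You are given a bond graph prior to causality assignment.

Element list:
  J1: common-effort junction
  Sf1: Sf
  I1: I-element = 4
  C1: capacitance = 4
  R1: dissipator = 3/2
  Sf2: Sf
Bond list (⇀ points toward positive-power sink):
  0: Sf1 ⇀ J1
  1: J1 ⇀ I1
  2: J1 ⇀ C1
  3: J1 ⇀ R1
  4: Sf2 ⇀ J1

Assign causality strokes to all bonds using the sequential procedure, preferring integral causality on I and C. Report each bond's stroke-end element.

bond 0 stroke at Sf1  (source Sf1 imposes f)
bond 4 stroke at Sf2  (source Sf2 imposes f)
bond 1 stroke at I1  (I1: I, integral causality)
bond 2 stroke at J1  (C1 outputs effort q/C1)
bond 3 stroke at R1  (0-jn J1 has e-setter on 2)

#0 →Sf1
#1 →I1
#2 →J1
#3 →R1
#4 →Sf2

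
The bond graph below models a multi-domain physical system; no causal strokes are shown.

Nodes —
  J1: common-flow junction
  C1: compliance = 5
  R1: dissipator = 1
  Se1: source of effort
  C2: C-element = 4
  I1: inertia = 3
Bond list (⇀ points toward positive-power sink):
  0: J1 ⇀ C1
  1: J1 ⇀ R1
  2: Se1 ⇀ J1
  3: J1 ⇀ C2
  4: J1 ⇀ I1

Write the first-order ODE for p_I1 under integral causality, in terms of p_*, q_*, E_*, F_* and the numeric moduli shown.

dp_I1/dt = E_Se1 - p_I1/3 - q_C1/5 - q_C2/4

b2 stroke→J1  (Se1: effort source, stroke at far end)
b0 stroke→J1  (C1 outputs effort q/C1)
b3 stroke→J1  (C2 integral (e out))
b4 stroke→I1  (prefer integral on I1)
b1 stroke→J1  (1-jn J1 has f-setter on 4)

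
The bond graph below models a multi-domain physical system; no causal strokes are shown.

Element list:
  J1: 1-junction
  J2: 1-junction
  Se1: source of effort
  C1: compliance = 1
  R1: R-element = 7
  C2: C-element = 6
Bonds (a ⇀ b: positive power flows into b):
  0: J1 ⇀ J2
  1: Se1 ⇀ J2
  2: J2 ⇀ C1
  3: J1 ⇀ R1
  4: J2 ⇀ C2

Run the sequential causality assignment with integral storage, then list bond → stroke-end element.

#1 |J2  (Se1 fixes effort; stroke away)
#2 |J2  (C1 integral (e out))
#4 |J2  (C2 outputs effort q/C2)
#0 |J1  (only one flow-in slot at J2)
#3 |R1  (J1 needs exactly one f-in)

#0 stroke at J1
#1 stroke at J2
#2 stroke at J2
#3 stroke at R1
#4 stroke at J2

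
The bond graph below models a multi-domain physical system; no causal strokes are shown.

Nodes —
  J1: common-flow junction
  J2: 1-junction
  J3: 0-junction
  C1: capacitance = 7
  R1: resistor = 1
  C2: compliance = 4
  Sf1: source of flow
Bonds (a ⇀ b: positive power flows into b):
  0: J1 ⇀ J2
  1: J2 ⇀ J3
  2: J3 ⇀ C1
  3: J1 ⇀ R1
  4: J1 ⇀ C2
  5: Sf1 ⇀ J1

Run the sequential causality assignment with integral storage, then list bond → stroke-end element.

#0 →J1
#1 →J2
#2 →J3
#3 →J1
#4 →J1
#5 →Sf1

#5 stroke→Sf1  (Sf1: flow source, stroke at near end)
#0 stroke→J1  (J1: bond 5 brought flow, rest push out)
#3 stroke→J1  (common-f at J1 fixed by 5)
#4 stroke→J1  (1-jn J1 has f-setter on 5)
#1 stroke→J2  (common-f at J2 fixed by 0)
#2 stroke→J3  (only one effort-in slot at J3)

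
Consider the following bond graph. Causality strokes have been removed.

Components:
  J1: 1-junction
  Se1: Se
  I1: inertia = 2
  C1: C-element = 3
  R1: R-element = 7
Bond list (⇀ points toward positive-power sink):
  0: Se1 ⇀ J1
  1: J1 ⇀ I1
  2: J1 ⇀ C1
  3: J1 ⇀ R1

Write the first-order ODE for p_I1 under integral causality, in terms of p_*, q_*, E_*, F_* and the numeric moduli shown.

dp_I1/dt = E_Se1 - 7*p_I1/2 - q_C1/3

b0 |J1  (Se1: effort source, stroke at far end)
b1 |I1  (I1 integral (f out))
b2 |J1  (J1: bond 1 brought flow, rest push out)
b3 |J1  (1-jn J1 has f-setter on 1)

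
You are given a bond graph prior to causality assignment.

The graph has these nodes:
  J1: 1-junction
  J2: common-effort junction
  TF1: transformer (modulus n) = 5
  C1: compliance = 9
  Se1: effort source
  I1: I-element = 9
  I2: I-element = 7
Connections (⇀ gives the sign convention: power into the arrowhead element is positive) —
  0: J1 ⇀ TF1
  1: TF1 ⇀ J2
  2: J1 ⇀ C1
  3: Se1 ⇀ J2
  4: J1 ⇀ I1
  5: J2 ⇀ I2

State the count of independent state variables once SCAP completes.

b3 |J2  (Se1 (Se) sets effort on bond)
b1 |TF1  (0-jn J2 has e-setter on 3)
b5 |I2  (0-jn J2 has e-setter on 3)
b0 |J1  (TF TF1: opposite of bond 1)
b2 |J1  (C1 outputs effort q/C1)
b4 |I1  (J1: last free bond brings flow in)

3  (C1, I1, I2 all integral)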